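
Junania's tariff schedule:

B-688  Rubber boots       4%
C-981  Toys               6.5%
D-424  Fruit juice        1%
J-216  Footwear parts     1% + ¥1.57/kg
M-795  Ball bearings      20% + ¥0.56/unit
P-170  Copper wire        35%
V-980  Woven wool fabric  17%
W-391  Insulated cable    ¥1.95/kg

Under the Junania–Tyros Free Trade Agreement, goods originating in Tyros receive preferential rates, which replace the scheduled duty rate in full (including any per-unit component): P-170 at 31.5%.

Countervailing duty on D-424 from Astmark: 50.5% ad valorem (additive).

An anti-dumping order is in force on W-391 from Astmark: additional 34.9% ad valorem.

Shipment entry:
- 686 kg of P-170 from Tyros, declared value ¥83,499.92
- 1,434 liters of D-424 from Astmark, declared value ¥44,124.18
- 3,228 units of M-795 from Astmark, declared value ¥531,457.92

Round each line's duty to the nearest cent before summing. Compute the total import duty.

Line 1 (P-170, Tyros, 686 kg, ¥83,499.92):
Base rate for P-170 is 35%.
Origin Tyros qualifies under the Junania–Tyros agreement and P-170 is covered: preferential rate 31.5% applies instead.
Duty = ¥83,499.92 × 31.5% = ¥26,302.47.
Line 2 (D-424, Astmark, 1,434 liters, ¥44,124.18):
Base rate for D-424 is 1%.
Additional duty on D-424 from Astmark: +50.5%. Applied ad valorem rate: 1% + 50.5% = 51.5%.
Duty = ¥44,124.18 × 51.5% = ¥22,723.95.
Line 3 (M-795, Astmark, 3,228 units, ¥531,457.92):
Base rate for M-795 is 20% + ¥0.56/unit.
Duty = ¥531,457.92 × 20% + 3,228 × ¥0.56 = ¥108,099.26.
Total = ¥26,302.47 + ¥22,723.95 + ¥108,099.26 = ¥157,125.68.

¥157,125.68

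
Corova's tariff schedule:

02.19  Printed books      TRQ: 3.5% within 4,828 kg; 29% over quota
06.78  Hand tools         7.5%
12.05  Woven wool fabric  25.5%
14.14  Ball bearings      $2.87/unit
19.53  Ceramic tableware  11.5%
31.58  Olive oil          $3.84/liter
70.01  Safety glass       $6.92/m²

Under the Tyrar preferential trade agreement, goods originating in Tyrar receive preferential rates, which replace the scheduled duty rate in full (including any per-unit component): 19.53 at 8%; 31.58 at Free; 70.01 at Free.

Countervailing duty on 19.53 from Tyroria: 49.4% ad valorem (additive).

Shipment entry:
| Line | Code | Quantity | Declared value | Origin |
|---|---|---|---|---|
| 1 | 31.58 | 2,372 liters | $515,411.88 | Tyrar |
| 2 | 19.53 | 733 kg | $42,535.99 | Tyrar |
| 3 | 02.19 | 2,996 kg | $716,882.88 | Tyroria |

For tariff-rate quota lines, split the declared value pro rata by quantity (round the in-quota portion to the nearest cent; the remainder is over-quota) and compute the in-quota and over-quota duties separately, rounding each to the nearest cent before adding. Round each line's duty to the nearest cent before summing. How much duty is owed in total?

Line 1 (31.58, Tyrar, 2,372 liters, $515,411.88):
Base rate for 31.58 is $3.84/liter.
Origin Tyrar qualifies under the Corova–Tyrar agreement and 31.58 is covered: preferential rate Free applies instead.
Duty = $515,411.88 × 0% = $0.00.
Line 2 (19.53, Tyrar, 733 kg, $42,535.99):
Base rate for 19.53 is 11.5%.
Origin Tyrar qualifies under the Corova–Tyrar agreement and 19.53 is covered: preferential rate 8% applies instead.
The additional-duty order on 19.53 targets Tyroria, not Tyrar; it does not apply.
Duty = $42,535.99 × 8% = $3,402.88.
Line 3 (02.19, Tyroria, 2,996 kg, $716,882.88):
Code 02.19 is under a tariff-rate quota (threshold 4,828 kg). Quantity 2,996 kg is within the quota, so the in-quota rate 3.5% applies to the full value.
Duty = $716,882.88 × 3.5% = $25,090.90.
Total = $0.00 + $3,402.88 + $25,090.90 = $28,493.78.

$28,493.78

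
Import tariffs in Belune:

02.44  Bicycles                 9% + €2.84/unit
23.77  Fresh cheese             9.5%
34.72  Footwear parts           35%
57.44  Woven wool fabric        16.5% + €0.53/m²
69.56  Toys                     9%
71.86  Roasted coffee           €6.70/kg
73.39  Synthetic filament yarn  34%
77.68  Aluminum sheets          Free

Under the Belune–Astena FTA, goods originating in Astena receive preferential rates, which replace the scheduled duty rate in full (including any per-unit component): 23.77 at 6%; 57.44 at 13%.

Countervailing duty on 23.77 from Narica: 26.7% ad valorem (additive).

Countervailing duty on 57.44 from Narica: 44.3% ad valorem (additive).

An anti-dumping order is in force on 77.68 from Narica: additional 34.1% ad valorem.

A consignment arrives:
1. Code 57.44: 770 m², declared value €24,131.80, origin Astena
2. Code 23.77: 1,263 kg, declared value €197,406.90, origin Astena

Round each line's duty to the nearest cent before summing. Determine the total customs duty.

Line 1 (57.44, Astena, 770 m², €24,131.80):
Base rate for 57.44 is 16.5% + €0.53/m².
Origin Astena qualifies under the Belune–Astena agreement and 57.44 is covered: preferential rate 13% applies instead.
The additional-duty order on 57.44 targets Narica, not Astena; it does not apply.
Duty = €24,131.80 × 13% = €3,137.13.
Line 2 (23.77, Astena, 1,263 kg, €197,406.90):
Base rate for 23.77 is 9.5%.
Origin Astena qualifies under the Belune–Astena agreement and 23.77 is covered: preferential rate 6% applies instead.
The additional-duty order on 23.77 targets Narica, not Astena; it does not apply.
Duty = €197,406.90 × 6% = €11,844.41.
Total = €3,137.13 + €11,844.41 = €14,981.54.

€14,981.54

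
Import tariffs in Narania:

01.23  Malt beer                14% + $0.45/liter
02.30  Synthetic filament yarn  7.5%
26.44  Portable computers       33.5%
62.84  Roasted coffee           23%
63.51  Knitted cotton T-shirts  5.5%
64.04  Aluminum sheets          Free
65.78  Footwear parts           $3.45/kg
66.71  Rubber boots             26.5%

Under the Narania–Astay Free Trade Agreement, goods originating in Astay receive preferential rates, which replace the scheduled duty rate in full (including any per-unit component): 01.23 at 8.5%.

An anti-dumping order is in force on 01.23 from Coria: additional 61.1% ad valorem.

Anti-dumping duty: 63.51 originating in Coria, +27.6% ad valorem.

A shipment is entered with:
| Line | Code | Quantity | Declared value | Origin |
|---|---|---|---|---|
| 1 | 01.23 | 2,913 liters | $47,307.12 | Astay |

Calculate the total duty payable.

Line 1 (01.23, Astay, 2,913 liters, $47,307.12):
Base rate for 01.23 is 14% + $0.45/liter.
Origin Astay qualifies under the Narania–Astay agreement and 01.23 is covered: preferential rate 8.5% applies instead.
The additional-duty order on 01.23 targets Coria, not Astay; it does not apply.
Duty = $47,307.12 × 8.5% = $4,021.11.

$4,021.11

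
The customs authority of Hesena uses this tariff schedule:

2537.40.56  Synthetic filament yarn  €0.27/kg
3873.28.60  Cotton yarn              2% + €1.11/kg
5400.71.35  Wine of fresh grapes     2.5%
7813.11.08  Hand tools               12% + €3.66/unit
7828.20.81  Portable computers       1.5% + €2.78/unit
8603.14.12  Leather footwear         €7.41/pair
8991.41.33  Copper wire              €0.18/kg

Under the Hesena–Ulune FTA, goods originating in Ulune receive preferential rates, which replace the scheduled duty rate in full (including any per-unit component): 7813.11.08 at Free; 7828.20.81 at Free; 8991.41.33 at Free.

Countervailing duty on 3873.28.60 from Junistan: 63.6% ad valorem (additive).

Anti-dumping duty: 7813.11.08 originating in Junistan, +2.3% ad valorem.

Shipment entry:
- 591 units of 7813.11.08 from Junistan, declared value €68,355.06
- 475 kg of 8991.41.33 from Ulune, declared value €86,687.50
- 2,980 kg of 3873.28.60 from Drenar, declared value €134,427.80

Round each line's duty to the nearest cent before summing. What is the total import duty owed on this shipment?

€17,934.19

Line 1 (7813.11.08, Junistan, 591 units, €68,355.06):
Base rate for 7813.11.08 is 12% + €3.66/unit.
7813.11.08 has an FTA preferential rate, but origin Junistan is not Ulune; base rate stands.
Additional duty on 7813.11.08 from Junistan: +2.3%. Applied ad valorem rate: 12% + 2.3% = 14.3%.
Duty = €68,355.06 × 14.3% + 591 × €3.66 = €11,937.83.
Line 2 (8991.41.33, Ulune, 475 kg, €86,687.50):
Base rate for 8991.41.33 is €0.18/kg.
Origin Ulune qualifies under the Hesena–Ulune agreement and 8991.41.33 is covered: preferential rate Free applies instead.
Duty = €86,687.50 × 0% = €0.00.
Line 3 (3873.28.60, Drenar, 2,980 kg, €134,427.80):
Base rate for 3873.28.60 is 2% + €1.11/kg.
The additional-duty order on 3873.28.60 targets Junistan, not Drenar; it does not apply.
Duty = €134,427.80 × 2% + 2,980 × €1.11 = €5,996.36.
Total = €11,937.83 + €0.00 + €5,996.36 = €17,934.19.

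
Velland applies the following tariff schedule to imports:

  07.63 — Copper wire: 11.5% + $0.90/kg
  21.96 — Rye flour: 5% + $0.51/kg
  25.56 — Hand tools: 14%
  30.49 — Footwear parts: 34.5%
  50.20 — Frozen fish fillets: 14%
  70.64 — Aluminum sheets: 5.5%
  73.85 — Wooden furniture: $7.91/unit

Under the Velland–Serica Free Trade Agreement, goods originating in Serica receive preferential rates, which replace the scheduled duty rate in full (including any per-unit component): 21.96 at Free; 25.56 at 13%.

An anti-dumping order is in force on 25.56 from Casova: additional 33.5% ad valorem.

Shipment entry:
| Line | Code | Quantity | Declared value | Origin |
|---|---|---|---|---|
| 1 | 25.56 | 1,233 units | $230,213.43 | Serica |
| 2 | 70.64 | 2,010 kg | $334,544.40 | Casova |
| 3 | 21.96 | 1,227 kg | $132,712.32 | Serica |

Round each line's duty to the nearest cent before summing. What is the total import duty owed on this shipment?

$48,327.69

Line 1 (25.56, Serica, 1,233 units, $230,213.43):
Base rate for 25.56 is 14%.
Origin Serica qualifies under the Velland–Serica agreement and 25.56 is covered: preferential rate 13% applies instead.
The additional-duty order on 25.56 targets Casova, not Serica; it does not apply.
Duty = $230,213.43 × 13% = $29,927.75.
Line 2 (70.64, Casova, 2,010 kg, $334,544.40):
Base rate for 70.64 is 5.5%.
Duty = $334,544.40 × 5.5% = $18,399.94.
Line 3 (21.96, Serica, 1,227 kg, $132,712.32):
Base rate for 21.96 is 5% + $0.51/kg.
Origin Serica qualifies under the Velland–Serica agreement and 21.96 is covered: preferential rate Free applies instead.
Duty = $132,712.32 × 0% = $0.00.
Total = $29,927.75 + $18,399.94 + $0.00 = $48,327.69.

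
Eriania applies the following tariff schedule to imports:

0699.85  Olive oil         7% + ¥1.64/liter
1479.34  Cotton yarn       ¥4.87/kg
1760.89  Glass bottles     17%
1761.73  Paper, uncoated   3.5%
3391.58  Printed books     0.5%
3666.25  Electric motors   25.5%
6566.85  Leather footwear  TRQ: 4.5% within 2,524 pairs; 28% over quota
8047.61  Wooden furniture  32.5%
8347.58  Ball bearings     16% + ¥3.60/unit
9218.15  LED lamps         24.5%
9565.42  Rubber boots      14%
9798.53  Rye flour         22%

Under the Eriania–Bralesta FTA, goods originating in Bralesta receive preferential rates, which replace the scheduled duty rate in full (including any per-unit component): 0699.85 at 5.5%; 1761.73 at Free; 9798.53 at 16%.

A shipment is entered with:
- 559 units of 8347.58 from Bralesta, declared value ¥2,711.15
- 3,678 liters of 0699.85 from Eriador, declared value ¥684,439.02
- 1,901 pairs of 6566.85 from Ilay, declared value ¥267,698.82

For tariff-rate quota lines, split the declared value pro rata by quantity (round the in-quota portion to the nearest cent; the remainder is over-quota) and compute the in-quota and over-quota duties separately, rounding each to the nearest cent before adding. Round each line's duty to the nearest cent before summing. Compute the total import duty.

Line 1 (8347.58, Bralesta, 559 units, ¥2,711.15):
Base rate for 8347.58 is 16% + ¥3.60/unit.
Origin Bralesta is the FTA partner but 8347.58 is not on the preference list; base rate stands.
Duty = ¥2,711.15 × 16% + 559 × ¥3.60 = ¥2,446.18.
Line 2 (0699.85, Eriador, 3,678 liters, ¥684,439.02):
Base rate for 0699.85 is 7% + ¥1.64/liter.
0699.85 has an FTA preferential rate, but origin Eriador is not Bralesta; base rate stands.
Duty = ¥684,439.02 × 7% + 3,678 × ¥1.64 = ¥53,942.65.
Line 3 (6566.85, Ilay, 1,901 pairs, ¥267,698.82):
Code 6566.85 is under a tariff-rate quota (threshold 2,524 pairs). Quantity 1,901 pairs is within the quota, so the in-quota rate 4.5% applies to the full value.
Duty = ¥267,698.82 × 4.5% = ¥12,046.45.
Total = ¥2,446.18 + ¥53,942.65 + ¥12,046.45 = ¥68,435.28.

¥68,435.28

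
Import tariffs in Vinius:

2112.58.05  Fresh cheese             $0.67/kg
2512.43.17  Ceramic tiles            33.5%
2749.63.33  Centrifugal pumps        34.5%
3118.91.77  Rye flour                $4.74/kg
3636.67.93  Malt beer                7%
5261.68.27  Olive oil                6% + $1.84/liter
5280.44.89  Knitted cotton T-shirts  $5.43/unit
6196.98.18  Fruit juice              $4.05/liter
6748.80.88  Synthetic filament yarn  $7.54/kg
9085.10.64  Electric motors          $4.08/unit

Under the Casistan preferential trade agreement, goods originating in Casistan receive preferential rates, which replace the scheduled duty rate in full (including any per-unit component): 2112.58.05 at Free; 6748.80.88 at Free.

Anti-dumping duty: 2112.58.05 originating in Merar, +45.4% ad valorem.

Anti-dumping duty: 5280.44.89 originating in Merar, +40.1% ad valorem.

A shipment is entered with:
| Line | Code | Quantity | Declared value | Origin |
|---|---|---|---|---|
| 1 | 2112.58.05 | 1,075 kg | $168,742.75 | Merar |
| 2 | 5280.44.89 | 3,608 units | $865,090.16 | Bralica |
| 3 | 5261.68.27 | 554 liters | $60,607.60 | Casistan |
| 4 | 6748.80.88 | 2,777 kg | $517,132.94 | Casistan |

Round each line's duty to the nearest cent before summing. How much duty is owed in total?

Line 1 (2112.58.05, Merar, 1,075 kg, $168,742.75):
Base rate for 2112.58.05 is $0.67/kg.
2112.58.05 has an FTA preferential rate, but origin Merar is not Casistan; base rate stands.
Additional duty on 2112.58.05 from Merar: +45.4% ad valorem. Applied ad valorem rate = 45.4%.
Duty = $168,742.75 × 45.4% + 1,075 × $0.67 = $77,329.46.
Line 2 (5280.44.89, Bralica, 3,608 units, $865,090.16):
Base rate for 5280.44.89 is $5.43/unit.
The additional-duty order on 5280.44.89 targets Merar, not Bralica; it does not apply.
Duty = 3,608 × $5.43 = $19,591.44.
Line 3 (5261.68.27, Casistan, 554 liters, $60,607.60):
Base rate for 5261.68.27 is 6% + $1.84/liter.
Origin Casistan is the FTA partner but 5261.68.27 is not on the preference list; base rate stands.
Duty = $60,607.60 × 6% + 554 × $1.84 = $4,655.82.
Line 4 (6748.80.88, Casistan, 2,777 kg, $517,132.94):
Base rate for 6748.80.88 is $7.54/kg.
Origin Casistan qualifies under the Vinius–Casistan agreement and 6748.80.88 is covered: preferential rate Free applies instead.
Duty = $517,132.94 × 0% = $0.00.
Total = $77,329.46 + $19,591.44 + $4,655.82 + $0.00 = $101,576.72.

$101,576.72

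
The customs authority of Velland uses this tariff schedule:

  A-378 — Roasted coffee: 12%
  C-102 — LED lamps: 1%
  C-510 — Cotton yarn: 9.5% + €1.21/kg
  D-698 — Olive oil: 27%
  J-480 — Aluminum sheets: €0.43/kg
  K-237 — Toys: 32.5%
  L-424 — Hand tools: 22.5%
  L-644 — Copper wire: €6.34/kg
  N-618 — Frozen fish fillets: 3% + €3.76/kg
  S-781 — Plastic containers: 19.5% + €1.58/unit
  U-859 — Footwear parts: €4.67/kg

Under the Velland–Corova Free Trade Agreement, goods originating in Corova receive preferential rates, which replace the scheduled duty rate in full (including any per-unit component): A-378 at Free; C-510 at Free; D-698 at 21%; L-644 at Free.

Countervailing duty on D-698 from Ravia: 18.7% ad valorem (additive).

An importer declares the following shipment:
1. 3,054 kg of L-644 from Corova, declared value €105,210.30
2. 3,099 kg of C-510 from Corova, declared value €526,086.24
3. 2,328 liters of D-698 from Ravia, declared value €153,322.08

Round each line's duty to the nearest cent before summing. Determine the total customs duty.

Line 1 (L-644, Corova, 3,054 kg, €105,210.30):
Base rate for L-644 is €6.34/kg.
Origin Corova qualifies under the Velland–Corova agreement and L-644 is covered: preferential rate Free applies instead.
Duty = €105,210.30 × 0% = €0.00.
Line 2 (C-510, Corova, 3,099 kg, €526,086.24):
Base rate for C-510 is 9.5% + €1.21/kg.
Origin Corova qualifies under the Velland–Corova agreement and C-510 is covered: preferential rate Free applies instead.
Duty = €526,086.24 × 0% = €0.00.
Line 3 (D-698, Ravia, 2,328 liters, €153,322.08):
Base rate for D-698 is 27%.
D-698 has an FTA preferential rate, but origin Ravia is not Corova; base rate stands.
Additional duty on D-698 from Ravia: +18.7%. Applied ad valorem rate: 27% + 18.7% = 45.7%.
Duty = €153,322.08 × 45.7% = €70,068.19.
Total = €0.00 + €0.00 + €70,068.19 = €70,068.19.

€70,068.19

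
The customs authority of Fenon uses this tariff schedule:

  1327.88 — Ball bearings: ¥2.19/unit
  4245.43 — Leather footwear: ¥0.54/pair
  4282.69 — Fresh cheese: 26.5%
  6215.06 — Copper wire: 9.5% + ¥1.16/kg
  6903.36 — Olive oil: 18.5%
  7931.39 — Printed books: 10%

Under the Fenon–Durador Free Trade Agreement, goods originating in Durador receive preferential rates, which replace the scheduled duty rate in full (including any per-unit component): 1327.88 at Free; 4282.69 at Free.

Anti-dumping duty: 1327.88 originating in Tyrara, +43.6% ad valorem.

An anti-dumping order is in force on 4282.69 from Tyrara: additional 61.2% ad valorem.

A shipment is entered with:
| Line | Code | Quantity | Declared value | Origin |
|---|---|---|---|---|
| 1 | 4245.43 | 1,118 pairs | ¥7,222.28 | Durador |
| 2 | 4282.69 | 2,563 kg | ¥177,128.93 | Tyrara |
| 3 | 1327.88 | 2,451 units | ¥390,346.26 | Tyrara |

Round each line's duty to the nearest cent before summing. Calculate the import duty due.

¥331,504.45

Line 1 (4245.43, Durador, 1,118 pairs, ¥7,222.28):
Base rate for 4245.43 is ¥0.54/pair.
Origin Durador is the FTA partner but 4245.43 is not on the preference list; base rate stands.
Duty = 1,118 × ¥0.54 = ¥603.72.
Line 2 (4282.69, Tyrara, 2,563 kg, ¥177,128.93):
Base rate for 4282.69 is 26.5%.
4282.69 has an FTA preferential rate, but origin Tyrara is not Durador; base rate stands.
Additional duty on 4282.69 from Tyrara: +61.2%. Applied ad valorem rate: 26.5% + 61.2% = 87.7%.
Duty = ¥177,128.93 × 87.7% = ¥155,342.07.
Line 3 (1327.88, Tyrara, 2,451 units, ¥390,346.26):
Base rate for 1327.88 is ¥2.19/unit.
1327.88 has an FTA preferential rate, but origin Tyrara is not Durador; base rate stands.
Additional duty on 1327.88 from Tyrara: +43.6% ad valorem. Applied ad valorem rate = 43.6%.
Duty = ¥390,346.26 × 43.6% + 2,451 × ¥2.19 = ¥175,558.66.
Total = ¥603.72 + ¥155,342.07 + ¥175,558.66 = ¥331,504.45.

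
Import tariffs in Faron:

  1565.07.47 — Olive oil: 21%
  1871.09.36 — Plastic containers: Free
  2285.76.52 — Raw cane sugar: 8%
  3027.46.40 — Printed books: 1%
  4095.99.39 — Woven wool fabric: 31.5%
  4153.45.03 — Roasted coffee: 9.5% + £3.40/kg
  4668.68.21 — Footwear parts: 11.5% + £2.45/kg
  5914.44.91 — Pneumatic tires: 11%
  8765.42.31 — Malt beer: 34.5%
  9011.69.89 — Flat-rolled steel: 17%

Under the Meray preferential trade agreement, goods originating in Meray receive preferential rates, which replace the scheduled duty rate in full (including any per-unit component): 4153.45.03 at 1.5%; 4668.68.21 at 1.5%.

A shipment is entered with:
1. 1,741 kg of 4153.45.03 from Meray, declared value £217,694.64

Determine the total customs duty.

Line 1 (4153.45.03, Meray, 1,741 kg, £217,694.64):
Base rate for 4153.45.03 is 9.5% + £3.40/kg.
Origin Meray qualifies under the Faron–Meray agreement and 4153.45.03 is covered: preferential rate 1.5% applies instead.
Duty = £217,694.64 × 1.5% = £3,265.42.

£3,265.42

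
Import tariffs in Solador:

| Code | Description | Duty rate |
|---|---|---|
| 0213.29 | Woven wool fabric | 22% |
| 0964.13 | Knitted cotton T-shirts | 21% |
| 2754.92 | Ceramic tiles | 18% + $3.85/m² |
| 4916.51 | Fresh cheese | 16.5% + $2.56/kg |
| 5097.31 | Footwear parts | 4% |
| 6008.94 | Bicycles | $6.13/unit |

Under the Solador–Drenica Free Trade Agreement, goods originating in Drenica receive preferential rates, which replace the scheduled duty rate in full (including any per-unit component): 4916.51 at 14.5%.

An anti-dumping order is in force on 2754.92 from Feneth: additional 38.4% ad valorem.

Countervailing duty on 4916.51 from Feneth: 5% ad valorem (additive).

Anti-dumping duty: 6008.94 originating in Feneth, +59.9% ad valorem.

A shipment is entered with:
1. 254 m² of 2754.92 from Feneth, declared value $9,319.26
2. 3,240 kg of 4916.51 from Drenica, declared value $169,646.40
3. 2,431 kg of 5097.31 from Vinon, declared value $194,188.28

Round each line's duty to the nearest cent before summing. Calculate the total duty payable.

$38,600.22

Line 1 (2754.92, Feneth, 254 m², $9,319.26):
Base rate for 2754.92 is 18% + $3.85/m².
Additional duty on 2754.92 from Feneth: +38.4%. Applied ad valorem rate: 18% + 38.4% = 56.4%.
Duty = $9,319.26 × 56.4% + 254 × $3.85 = $6,233.96.
Line 2 (4916.51, Drenica, 3,240 kg, $169,646.40):
Base rate for 4916.51 is 16.5% + $2.56/kg.
Origin Drenica qualifies under the Solador–Drenica agreement and 4916.51 is covered: preferential rate 14.5% applies instead.
The additional-duty order on 4916.51 targets Feneth, not Drenica; it does not apply.
Duty = $169,646.40 × 14.5% = $24,598.73.
Line 3 (5097.31, Vinon, 2,431 kg, $194,188.28):
Base rate for 5097.31 is 4%.
Duty = $194,188.28 × 4% = $7,767.53.
Total = $6,233.96 + $24,598.73 + $7,767.53 = $38,600.22.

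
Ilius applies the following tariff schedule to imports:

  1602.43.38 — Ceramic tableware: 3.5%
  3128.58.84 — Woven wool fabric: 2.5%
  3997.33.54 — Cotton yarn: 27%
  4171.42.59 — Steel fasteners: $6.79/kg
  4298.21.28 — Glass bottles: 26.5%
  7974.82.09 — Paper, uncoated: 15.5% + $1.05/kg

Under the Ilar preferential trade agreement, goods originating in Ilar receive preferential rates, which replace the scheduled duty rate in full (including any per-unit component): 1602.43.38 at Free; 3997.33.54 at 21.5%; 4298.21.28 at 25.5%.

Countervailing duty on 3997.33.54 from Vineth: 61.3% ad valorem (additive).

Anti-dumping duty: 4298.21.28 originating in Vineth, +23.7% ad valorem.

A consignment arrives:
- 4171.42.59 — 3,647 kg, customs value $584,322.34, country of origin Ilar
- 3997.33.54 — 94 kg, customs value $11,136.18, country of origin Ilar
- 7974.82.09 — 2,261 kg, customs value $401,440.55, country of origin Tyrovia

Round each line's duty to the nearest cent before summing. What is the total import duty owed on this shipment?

$91,754.75

Line 1 (4171.42.59, Ilar, 3,647 kg, $584,322.34):
Base rate for 4171.42.59 is $6.79/kg.
Origin Ilar is the FTA partner but 4171.42.59 is not on the preference list; base rate stands.
Duty = 3,647 × $6.79 = $24,763.13.
Line 2 (3997.33.54, Ilar, 94 kg, $11,136.18):
Base rate for 3997.33.54 is 27%.
Origin Ilar qualifies under the Ilius–Ilar agreement and 3997.33.54 is covered: preferential rate 21.5% applies instead.
The additional-duty order on 3997.33.54 targets Vineth, not Ilar; it does not apply.
Duty = $11,136.18 × 21.5% = $2,394.28.
Line 3 (7974.82.09, Tyrovia, 2,261 kg, $401,440.55):
Base rate for 7974.82.09 is 15.5% + $1.05/kg.
Duty = $401,440.55 × 15.5% + 2,261 × $1.05 = $64,597.34.
Total = $24,763.13 + $2,394.28 + $64,597.34 = $91,754.75.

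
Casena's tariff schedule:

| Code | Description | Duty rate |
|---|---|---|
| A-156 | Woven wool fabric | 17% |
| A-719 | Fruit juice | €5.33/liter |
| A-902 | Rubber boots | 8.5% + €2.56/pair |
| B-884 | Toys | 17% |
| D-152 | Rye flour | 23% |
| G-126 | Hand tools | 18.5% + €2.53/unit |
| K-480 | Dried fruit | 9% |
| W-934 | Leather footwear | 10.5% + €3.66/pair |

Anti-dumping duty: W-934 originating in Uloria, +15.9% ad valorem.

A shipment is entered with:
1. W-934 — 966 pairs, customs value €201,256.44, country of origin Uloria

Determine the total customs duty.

€56,667.26

Line 1 (W-934, Uloria, 966 pairs, €201,256.44):
Base rate for W-934 is 10.5% + €3.66/pair.
Additional duty on W-934 from Uloria: +15.9%. Applied ad valorem rate: 10.5% + 15.9% = 26.4%.
Duty = €201,256.44 × 26.4% + 966 × €3.66 = €56,667.26.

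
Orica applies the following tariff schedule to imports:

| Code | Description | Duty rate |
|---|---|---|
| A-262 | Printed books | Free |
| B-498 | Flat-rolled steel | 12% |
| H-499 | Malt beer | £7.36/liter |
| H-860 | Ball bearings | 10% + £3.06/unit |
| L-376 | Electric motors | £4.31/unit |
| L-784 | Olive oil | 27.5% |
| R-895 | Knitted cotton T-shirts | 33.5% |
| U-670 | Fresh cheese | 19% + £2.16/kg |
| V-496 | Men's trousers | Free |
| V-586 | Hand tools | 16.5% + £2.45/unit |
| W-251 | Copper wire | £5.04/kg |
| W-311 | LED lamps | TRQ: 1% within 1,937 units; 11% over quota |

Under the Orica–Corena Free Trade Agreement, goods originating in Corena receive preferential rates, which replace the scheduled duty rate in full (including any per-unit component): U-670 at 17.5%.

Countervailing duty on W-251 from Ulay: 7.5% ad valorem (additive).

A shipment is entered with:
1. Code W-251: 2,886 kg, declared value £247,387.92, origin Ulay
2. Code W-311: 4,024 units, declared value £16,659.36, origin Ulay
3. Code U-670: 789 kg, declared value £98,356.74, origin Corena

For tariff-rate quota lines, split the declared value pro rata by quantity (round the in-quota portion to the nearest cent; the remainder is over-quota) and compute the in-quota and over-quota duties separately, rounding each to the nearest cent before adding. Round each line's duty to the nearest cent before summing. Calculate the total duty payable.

Line 1 (W-251, Ulay, 2,886 kg, £247,387.92):
Base rate for W-251 is £5.04/kg.
Additional duty on W-251 from Ulay: +7.5% ad valorem. Applied ad valorem rate = 7.5%.
Duty = £247,387.92 × 7.5% + 2,886 × £5.04 = £33,099.53.
Line 2 (W-311, Ulay, 4,024 units, £16,659.36):
Code W-311 is under a tariff-rate quota (threshold 1,937 units). In-quota: 1,937 units at 1%; over-quota: 2,087 units at 11%.
Pro-rata value split: in-quota = £16,659.36 × 1,937/4,024 = £8,019.18; over-quota = £16,659.36 − £8,019.18 = £8,640.18.
In-quota duty = £8,019.18 × 1% = £80.19. Over-quota duty = £8,640.18 × 11% = £950.42.
Line duty = £80.19 + £950.42 = £1,030.61.
Line 3 (U-670, Corena, 789 kg, £98,356.74):
Base rate for U-670 is 19% + £2.16/kg.
Origin Corena qualifies under the Orica–Corena agreement and U-670 is covered: preferential rate 17.5% applies instead.
Duty = £98,356.74 × 17.5% = £17,212.43.
Total = £33,099.53 + £1,030.61 + £17,212.43 = £51,342.57.

£51,342.57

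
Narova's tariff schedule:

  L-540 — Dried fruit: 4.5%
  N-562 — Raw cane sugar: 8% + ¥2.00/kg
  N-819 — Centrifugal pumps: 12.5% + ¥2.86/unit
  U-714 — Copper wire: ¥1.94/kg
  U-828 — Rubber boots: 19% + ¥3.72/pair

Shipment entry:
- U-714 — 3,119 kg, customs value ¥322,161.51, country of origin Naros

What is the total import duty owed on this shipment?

¥6,050.86

Line 1 (U-714, Naros, 3,119 kg, ¥322,161.51):
Base rate for U-714 is ¥1.94/kg.
Duty = 3,119 × ¥1.94 = ¥6,050.86.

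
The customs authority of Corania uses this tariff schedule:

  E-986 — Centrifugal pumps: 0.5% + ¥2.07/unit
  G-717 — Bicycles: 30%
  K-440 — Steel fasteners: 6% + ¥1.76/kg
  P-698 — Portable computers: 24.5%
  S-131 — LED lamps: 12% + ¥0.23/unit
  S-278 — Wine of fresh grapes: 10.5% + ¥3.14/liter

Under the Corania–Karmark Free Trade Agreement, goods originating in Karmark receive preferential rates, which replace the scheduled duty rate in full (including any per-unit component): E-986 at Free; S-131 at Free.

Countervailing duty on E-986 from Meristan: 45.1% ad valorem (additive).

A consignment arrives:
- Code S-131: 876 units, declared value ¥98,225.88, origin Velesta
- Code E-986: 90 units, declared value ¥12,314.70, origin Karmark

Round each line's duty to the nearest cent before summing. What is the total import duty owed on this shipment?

¥11,988.59

Line 1 (S-131, Velesta, 876 units, ¥98,225.88):
Base rate for S-131 is 12% + ¥0.23/unit.
S-131 has an FTA preferential rate, but origin Velesta is not Karmark; base rate stands.
Duty = ¥98,225.88 × 12% + 876 × ¥0.23 = ¥11,988.59.
Line 2 (E-986, Karmark, 90 units, ¥12,314.70):
Base rate for E-986 is 0.5% + ¥2.07/unit.
Origin Karmark qualifies under the Corania–Karmark agreement and E-986 is covered: preferential rate Free applies instead.
The additional-duty order on E-986 targets Meristan, not Karmark; it does not apply.
Duty = ¥12,314.70 × 0% = ¥0.00.
Total = ¥11,988.59 + ¥0.00 = ¥11,988.59.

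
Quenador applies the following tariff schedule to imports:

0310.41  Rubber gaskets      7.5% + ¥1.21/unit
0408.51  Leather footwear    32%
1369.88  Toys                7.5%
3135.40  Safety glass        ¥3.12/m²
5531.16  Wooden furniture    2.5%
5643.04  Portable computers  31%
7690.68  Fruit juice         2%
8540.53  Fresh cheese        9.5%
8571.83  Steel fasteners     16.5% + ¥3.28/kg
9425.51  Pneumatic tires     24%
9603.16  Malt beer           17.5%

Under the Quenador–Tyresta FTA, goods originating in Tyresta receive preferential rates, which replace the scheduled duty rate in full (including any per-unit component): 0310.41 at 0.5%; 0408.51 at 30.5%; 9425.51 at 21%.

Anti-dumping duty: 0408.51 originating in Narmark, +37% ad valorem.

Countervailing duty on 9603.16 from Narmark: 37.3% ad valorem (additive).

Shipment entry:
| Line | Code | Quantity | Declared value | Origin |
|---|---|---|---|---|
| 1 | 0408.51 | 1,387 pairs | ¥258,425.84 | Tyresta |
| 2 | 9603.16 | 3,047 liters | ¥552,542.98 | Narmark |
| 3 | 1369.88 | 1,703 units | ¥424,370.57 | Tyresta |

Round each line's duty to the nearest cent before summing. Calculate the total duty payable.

Line 1 (0408.51, Tyresta, 1,387 pairs, ¥258,425.84):
Base rate for 0408.51 is 32%.
Origin Tyresta qualifies under the Quenador–Tyresta agreement and 0408.51 is covered: preferential rate 30.5% applies instead.
The additional-duty order on 0408.51 targets Narmark, not Tyresta; it does not apply.
Duty = ¥258,425.84 × 30.5% = ¥78,819.88.
Line 2 (9603.16, Narmark, 3,047 liters, ¥552,542.98):
Base rate for 9603.16 is 17.5%.
Additional duty on 9603.16 from Narmark: +37.3%. Applied ad valorem rate: 17.5% + 37.3% = 54.8%.
Duty = ¥552,542.98 × 54.8% = ¥302,793.55.
Line 3 (1369.88, Tyresta, 1,703 units, ¥424,370.57):
Base rate for 1369.88 is 7.5%.
Origin Tyresta is the FTA partner but 1369.88 is not on the preference list; base rate stands.
Duty = ¥424,370.57 × 7.5% = ¥31,827.79.
Total = ¥78,819.88 + ¥302,793.55 + ¥31,827.79 = ¥413,441.22.

¥413,441.22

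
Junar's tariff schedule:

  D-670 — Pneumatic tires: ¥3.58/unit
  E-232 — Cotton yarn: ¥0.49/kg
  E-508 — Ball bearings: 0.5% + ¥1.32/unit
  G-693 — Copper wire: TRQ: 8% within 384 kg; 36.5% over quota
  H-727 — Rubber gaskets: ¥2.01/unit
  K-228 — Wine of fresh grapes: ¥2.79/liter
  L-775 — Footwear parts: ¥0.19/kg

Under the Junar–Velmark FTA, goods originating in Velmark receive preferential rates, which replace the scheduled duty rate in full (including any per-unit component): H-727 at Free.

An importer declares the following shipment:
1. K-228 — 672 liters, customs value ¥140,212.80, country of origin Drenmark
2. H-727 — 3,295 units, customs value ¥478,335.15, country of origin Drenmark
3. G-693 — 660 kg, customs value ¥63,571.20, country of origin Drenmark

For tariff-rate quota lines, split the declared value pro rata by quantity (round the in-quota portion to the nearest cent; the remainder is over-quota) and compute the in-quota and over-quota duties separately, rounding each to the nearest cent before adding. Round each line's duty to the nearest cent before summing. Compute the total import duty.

Line 1 (K-228, Drenmark, 672 liters, ¥140,212.80):
Base rate for K-228 is ¥2.79/liter.
Duty = 672 × ¥2.79 = ¥1,874.88.
Line 2 (H-727, Drenmark, 3,295 units, ¥478,335.15):
Base rate for H-727 is ¥2.01/unit.
H-727 has an FTA preferential rate, but origin Drenmark is not Velmark; base rate stands.
Duty = 3,295 × ¥2.01 = ¥6,622.95.
Line 3 (G-693, Drenmark, 660 kg, ¥63,571.20):
Code G-693 is under a tariff-rate quota (threshold 384 kg). In-quota: 384 kg at 8%; over-quota: 276 kg at 36.5%.
Pro-rata value split: in-quota = ¥63,571.20 × 384/660 = ¥36,986.88; over-quota = ¥63,571.20 − ¥36,986.88 = ¥26,584.32.
In-quota duty = ¥36,986.88 × 8% = ¥2,958.95. Over-quota duty = ¥26,584.32 × 36.5% = ¥9,703.28.
Line duty = ¥2,958.95 + ¥9,703.28 = ¥12,662.23.
Total = ¥1,874.88 + ¥6,622.95 + ¥12,662.23 = ¥21,160.06.

¥21,160.06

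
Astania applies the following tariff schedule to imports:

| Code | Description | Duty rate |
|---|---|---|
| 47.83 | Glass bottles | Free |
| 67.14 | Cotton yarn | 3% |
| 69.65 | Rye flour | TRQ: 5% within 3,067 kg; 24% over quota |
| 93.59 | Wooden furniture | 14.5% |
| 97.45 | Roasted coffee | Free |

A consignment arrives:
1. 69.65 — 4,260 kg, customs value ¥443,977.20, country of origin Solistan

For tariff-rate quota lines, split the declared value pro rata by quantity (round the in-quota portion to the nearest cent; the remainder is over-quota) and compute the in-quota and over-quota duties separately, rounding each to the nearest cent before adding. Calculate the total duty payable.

¥45,822.41

Line 1 (69.65, Solistan, 4,260 kg, ¥443,977.20):
Code 69.65 is under a tariff-rate quota (threshold 3,067 kg). In-quota: 3,067 kg at 5%; over-quota: 1,193 kg at 24%.
Pro-rata value split: in-quota = ¥443,977.20 × 3,067/4,260 = ¥319,642.74; over-quota = ¥443,977.20 − ¥319,642.74 = ¥124,334.46.
In-quota duty = ¥319,642.74 × 5% = ¥15,982.14. Over-quota duty = ¥124,334.46 × 24% = ¥29,840.27.
Line duty = ¥15,982.14 + ¥29,840.27 = ¥45,822.41.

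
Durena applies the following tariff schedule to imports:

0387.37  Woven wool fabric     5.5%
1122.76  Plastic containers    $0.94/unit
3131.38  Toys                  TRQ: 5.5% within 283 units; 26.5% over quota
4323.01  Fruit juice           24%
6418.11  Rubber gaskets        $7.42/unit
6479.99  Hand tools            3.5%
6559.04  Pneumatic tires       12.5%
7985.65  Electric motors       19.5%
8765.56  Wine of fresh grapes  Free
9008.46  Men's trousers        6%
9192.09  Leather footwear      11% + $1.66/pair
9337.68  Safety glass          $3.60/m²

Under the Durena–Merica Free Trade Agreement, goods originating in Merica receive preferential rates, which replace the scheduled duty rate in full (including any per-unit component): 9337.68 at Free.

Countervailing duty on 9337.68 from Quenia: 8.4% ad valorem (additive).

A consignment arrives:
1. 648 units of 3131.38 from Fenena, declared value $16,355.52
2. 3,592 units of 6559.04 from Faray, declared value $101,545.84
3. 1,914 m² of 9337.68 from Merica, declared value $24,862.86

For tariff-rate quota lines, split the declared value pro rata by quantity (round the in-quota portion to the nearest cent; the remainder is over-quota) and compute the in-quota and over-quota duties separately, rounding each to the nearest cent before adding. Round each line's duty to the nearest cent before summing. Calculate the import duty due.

Line 1 (3131.38, Fenena, 648 units, $16,355.52):
Code 3131.38 is under a tariff-rate quota (threshold 283 units). In-quota: 283 units at 5.5%; over-quota: 365 units at 26.5%.
Pro-rata value split: in-quota = $16,355.52 × 283/648 = $7,142.92; over-quota = $16,355.52 − $7,142.92 = $9,212.60.
In-quota duty = $7,142.92 × 5.5% = $392.86. Over-quota duty = $9,212.60 × 26.5% = $2,441.34.
Line duty = $392.86 + $2,441.34 = $2,834.20.
Line 2 (6559.04, Faray, 3,592 units, $101,545.84):
Base rate for 6559.04 is 12.5%.
Duty = $101,545.84 × 12.5% = $12,693.23.
Line 3 (9337.68, Merica, 1,914 m², $24,862.86):
Base rate for 9337.68 is $3.60/m².
Origin Merica qualifies under the Durena–Merica agreement and 9337.68 is covered: preferential rate Free applies instead.
The additional-duty order on 9337.68 targets Quenia, not Merica; it does not apply.
Duty = $24,862.86 × 0% = $0.00.
Total = $2,834.20 + $12,693.23 + $0.00 = $15,527.43.

$15,527.43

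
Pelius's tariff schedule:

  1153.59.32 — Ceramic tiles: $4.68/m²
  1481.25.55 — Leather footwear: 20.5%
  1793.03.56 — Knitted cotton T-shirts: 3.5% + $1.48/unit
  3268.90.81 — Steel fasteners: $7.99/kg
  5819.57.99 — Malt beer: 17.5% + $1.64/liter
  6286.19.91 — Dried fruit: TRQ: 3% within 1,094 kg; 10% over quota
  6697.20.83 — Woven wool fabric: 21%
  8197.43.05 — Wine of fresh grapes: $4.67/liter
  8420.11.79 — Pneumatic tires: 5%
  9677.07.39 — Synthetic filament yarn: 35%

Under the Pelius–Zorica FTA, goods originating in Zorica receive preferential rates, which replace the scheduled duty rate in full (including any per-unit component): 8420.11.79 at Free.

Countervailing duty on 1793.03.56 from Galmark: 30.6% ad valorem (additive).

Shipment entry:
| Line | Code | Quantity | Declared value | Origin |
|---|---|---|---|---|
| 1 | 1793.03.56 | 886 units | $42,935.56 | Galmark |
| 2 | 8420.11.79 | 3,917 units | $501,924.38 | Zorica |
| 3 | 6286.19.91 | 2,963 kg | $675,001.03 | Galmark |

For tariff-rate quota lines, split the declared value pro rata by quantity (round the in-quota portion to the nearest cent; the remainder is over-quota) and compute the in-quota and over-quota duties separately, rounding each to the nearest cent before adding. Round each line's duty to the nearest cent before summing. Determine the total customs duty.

$66,006.72

Line 1 (1793.03.56, Galmark, 886 units, $42,935.56):
Base rate for 1793.03.56 is 3.5% + $1.48/unit.
Additional duty on 1793.03.56 from Galmark: +30.6%. Applied ad valorem rate: 3.5% + 30.6% = 34.1%.
Duty = $42,935.56 × 34.1% + 886 × $1.48 = $15,952.31.
Line 2 (8420.11.79, Zorica, 3,917 units, $501,924.38):
Base rate for 8420.11.79 is 5%.
Origin Zorica qualifies under the Pelius–Zorica agreement and 8420.11.79 is covered: preferential rate Free applies instead.
Duty = $501,924.38 × 0% = $0.00.
Line 3 (6286.19.91, Galmark, 2,963 kg, $675,001.03):
Code 6286.19.91 is under a tariff-rate quota (threshold 1,094 kg). In-quota: 1,094 kg at 3%; over-quota: 1,869 kg at 10%.
Pro-rata value split: in-quota = $675,001.03 × 1,094/2,963 = $249,224.14; over-quota = $675,001.03 − $249,224.14 = $425,776.89.
In-quota duty = $249,224.14 × 3% = $7,476.72. Over-quota duty = $425,776.89 × 10% = $42,577.69.
Line duty = $7,476.72 + $42,577.69 = $50,054.41.
Total = $15,952.31 + $0.00 + $50,054.41 = $66,006.72.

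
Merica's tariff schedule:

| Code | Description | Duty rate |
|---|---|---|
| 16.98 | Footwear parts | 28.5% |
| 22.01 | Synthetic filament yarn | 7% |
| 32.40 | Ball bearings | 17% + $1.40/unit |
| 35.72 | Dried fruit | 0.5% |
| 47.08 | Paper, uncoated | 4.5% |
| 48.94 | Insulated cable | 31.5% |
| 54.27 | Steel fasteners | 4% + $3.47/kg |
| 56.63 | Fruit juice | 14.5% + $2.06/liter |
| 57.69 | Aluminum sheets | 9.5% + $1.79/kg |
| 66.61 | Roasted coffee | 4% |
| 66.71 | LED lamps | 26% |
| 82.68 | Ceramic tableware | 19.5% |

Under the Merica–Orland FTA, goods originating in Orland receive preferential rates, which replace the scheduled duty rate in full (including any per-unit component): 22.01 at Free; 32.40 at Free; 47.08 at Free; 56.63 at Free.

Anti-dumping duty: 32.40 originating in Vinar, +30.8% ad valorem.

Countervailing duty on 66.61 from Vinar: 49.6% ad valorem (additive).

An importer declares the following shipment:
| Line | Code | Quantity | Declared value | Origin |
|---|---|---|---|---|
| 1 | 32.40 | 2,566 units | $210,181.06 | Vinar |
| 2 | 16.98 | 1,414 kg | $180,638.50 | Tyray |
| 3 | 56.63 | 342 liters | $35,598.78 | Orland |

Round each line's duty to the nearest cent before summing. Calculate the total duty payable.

Line 1 (32.40, Vinar, 2,566 units, $210,181.06):
Base rate for 32.40 is 17% + $1.40/unit.
32.40 has an FTA preferential rate, but origin Vinar is not Orland; base rate stands.
Additional duty on 32.40 from Vinar: +30.8%. Applied ad valorem rate: 17% + 30.8% = 47.8%.
Duty = $210,181.06 × 47.8% + 2,566 × $1.40 = $104,058.95.
Line 2 (16.98, Tyray, 1,414 kg, $180,638.50):
Base rate for 16.98 is 28.5%.
Duty = $180,638.50 × 28.5% = $51,481.97.
Line 3 (56.63, Orland, 342 liters, $35,598.78):
Base rate for 56.63 is 14.5% + $2.06/liter.
Origin Orland qualifies under the Merica–Orland agreement and 56.63 is covered: preferential rate Free applies instead.
Duty = $35,598.78 × 0% = $0.00.
Total = $104,058.95 + $51,481.97 + $0.00 = $155,540.92.

$155,540.92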